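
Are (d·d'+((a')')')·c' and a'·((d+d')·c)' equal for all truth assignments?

E1: (d·d'+((a')')')·c'
    = (d·d'+a')·c'
    = a'·c'
E2: a'·((d+d')·c)'
    = a'·c'
Both reduce to a'·c', so they are equivalent.

Yes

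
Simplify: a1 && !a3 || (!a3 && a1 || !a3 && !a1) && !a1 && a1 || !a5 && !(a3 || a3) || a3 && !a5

!a3 && a1 || !a5

a1 && !a3 || (!a3 && a1 || !a3 && !a1) && !a1 && a1 || !a5 && !(a3 || a3) || a3 && !a5
= a1 && !a3 || (!a3 && a1 || !a3 && !a1) && !a1 && a1 || !a5 && !a3 || a3 && !a5   [idempotence]
= a1 && !a3 || (!a3 && a1 || !a3 && !a1) && !a1 && a1 || !a5   [distribution]
= a1 && !a3 || !a3 && !a1 && a1 || !a5   [distribution]
= (!a3 || !a3 && !a1) && a1 || !a5   [distribution]
= !a3 && a1 || !a5   [absorption]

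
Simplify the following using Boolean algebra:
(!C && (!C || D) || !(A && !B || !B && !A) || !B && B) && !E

(!C && (!C || D) || !(A && !B || !B && !A) || !B && B) && !E
= (!C && (!C || D) || !(A && !B || !B && !A)) && !E   [complement / identity]
= (!C && (!C || D) || !!B) && !E   [distribution]
= (!C && (!C || D) || B) && !E   [double negation]
= (!C || B) && !E   [absorption]

(!C || B) && !E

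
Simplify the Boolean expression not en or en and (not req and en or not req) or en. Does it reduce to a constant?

True

not en or en and (not req and en or not req) or en
= not en or en and not req or en   [absorption]
= not en or en   [absorption]
= True   [complement]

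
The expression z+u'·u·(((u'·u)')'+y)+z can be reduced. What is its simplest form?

z+u'·u·(((u'·u)')'+y)+z
= z+u'·u·(u'·u+y)+z
= z+u'·u+z
= z+z
= z

z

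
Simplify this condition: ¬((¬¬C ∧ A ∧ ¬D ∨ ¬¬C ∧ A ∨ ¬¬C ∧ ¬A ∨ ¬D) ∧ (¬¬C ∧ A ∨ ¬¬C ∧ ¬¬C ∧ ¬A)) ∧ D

¬((¬¬C ∧ A ∧ ¬D ∨ ¬¬C ∧ A ∨ ¬¬C ∧ ¬A ∨ ¬D) ∧ (¬¬C ∧ A ∨ ¬¬C ∧ ¬¬C ∧ ¬A)) ∧ D
= ¬((¬¬C ∧ A ∧ ¬D ∨ ¬¬C ∧ A ∨ ¬¬C ∧ ¬A ∨ ¬D) ∧ (¬¬C ∧ A ∨ ¬¬C ∧ ¬A)) ∧ D   [idempotence]
= ¬((¬¬C ∧ A ∨ ¬¬C ∧ ¬A ∨ ¬D) ∧ (¬¬C ∧ A ∨ ¬¬C ∧ ¬A)) ∧ D   [absorption]
= ¬(¬¬C ∧ A ∨ ¬¬C ∧ ¬A) ∧ D   [absorption]
= ¬¬¬C ∧ D   [distribution]
= ¬C ∧ D   [double negation]

¬C ∧ D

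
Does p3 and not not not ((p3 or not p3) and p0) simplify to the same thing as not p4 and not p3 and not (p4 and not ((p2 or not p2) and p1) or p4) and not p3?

No

E1: p3 and not not not ((p3 or not p3) and p0)
    = p3 and not ((p3 or not p3) and p0)   — double negation
    = p3 and not p0   — complement / identity
E2: not p4 and not p3 and not (p4 and not ((p2 or not p2) and p1) or p4) and not p3
    = not p4 and not p3 and not (p4 and not p1 or p4) and not p3   — complement / identity
    = not p4 and not p3 and not p4 and not p3   — absorption
    = not p4 and not p3   — idempotence
These differ: at p0=0, p1=0, p2=0, p3=1, p4=0, E1 = 1 but E2 = 0.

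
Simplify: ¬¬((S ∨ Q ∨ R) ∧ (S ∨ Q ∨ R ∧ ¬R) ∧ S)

S

¬¬((S ∨ Q ∨ R) ∧ (S ∨ Q ∨ R ∧ ¬R) ∧ S)
= ¬¬((S ∨ Q ∨ R) ∧ (S ∨ Q) ∧ S)   [complement / identity]
= ¬¬((S ∨ Q) ∧ S)   [absorption]
= (S ∨ Q) ∧ S   [double negation]
= S   [absorption]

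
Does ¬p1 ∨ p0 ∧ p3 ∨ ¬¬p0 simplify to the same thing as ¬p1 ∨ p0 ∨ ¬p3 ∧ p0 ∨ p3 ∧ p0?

Yes

E1: ¬p1 ∨ p0 ∧ p3 ∨ ¬¬p0
    = ¬p1 ∨ p0 ∧ p3 ∨ p0   — double negation
    = ¬p1 ∨ p0   — absorption
E2: ¬p1 ∨ p0 ∨ ¬p3 ∧ p0 ∨ p3 ∧ p0
    = ¬p1 ∨ p0 ∨ p0   — distribution
    = ¬p1 ∨ p0   — idempotence
Both reduce to ¬p1 ∨ p0, so they are equivalent.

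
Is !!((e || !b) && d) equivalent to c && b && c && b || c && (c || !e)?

E1: !!((e || !b) && d)
    = (e || !b) && d   — double negation
E2: c && b && c && b || c && (c || !e)
    = c && b && c && b || c   — absorption
    = c && b || c   — idempotence
    = c   — absorption
These differ: at b=1, c=1, d=0, e=0, E1 = 0 but E2 = 1.

No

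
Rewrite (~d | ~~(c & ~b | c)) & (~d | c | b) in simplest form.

(~d | ~~(c & ~b | c)) & (~d | c | b)
= (~d | c & ~b | c) & (~d | c | b)   — double negation
= (~d | c) & (~d | c | b)   — absorption
= ~d | c   — absorption

~d | c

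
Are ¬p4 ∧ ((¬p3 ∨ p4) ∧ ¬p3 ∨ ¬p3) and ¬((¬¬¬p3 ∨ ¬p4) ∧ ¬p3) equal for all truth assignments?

No

E1: ¬p4 ∧ ((¬p3 ∨ p4) ∧ ¬p3 ∨ ¬p3)
    = ¬p4 ∧ (¬p3 ∨ ¬p3)   — absorption
    = ¬p4 ∧ ¬p3   — idempotence
E2: ¬((¬¬¬p3 ∨ ¬p4) ∧ ¬p3)
    = ¬((¬p3 ∨ ¬p4) ∧ ¬p3)   — double negation
    = ¬¬p3   — absorption
    = p3   — double negation
These differ: at p3=1, p4=0, E1 = 0 but E2 = 1.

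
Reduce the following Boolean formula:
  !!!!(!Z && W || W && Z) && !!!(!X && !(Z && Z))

!!!!(!Z && W || W && Z) && !!!(!X && !(Z && Z))
= !!(!Z && W || W && Z) && !!!(!X && !(Z && Z))   — double negation
= !!(!Z && W || W && Z) && !!!(!X && !Z)   — idempotence
= !!(!Z && W || W && Z) && !(!X && !Z)   — double negation
= (!Z && W || W && Z) && !(!X && !Z)   — double negation
= (!Z && W || W && Z) && (X || Z)   — De Morgan
= W && (X || Z)   — distribution

W && (X || Z)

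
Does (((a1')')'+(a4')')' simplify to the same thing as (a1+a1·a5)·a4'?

E1: (((a1')')'+(a4')')'
    = (a1'+(a4')')'
    = a1·a4'
E2: (a1+a1·a5)·a4'
    = a1·a4'
Both reduce to a1·a4', so they are equivalent.

Yes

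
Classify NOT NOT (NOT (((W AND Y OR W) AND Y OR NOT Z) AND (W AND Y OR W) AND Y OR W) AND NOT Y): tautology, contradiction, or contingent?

contingent

NOT NOT (NOT (((W AND Y OR W) AND Y OR NOT Z) AND (W AND Y OR W) AND Y OR W) AND NOT Y)
= NOT NOT (NOT ((W AND Y OR W) AND Y OR W) AND NOT Y)
= NOT NOT (NOT (W AND Y OR W) AND NOT Y)
= NOT (W AND Y OR W) AND NOT Y
= NOT W AND NOT Y
This depends on W, Y, so it is not a constant.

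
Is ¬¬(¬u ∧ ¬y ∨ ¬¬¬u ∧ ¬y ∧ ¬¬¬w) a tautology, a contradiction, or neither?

¬¬(¬u ∧ ¬y ∨ ¬¬¬u ∧ ¬y ∧ ¬¬¬w)
= ¬¬(¬u ∧ ¬y ∨ ¬u ∧ ¬y ∧ ¬¬¬w)   (double negation)
= ¬¬(¬u ∧ ¬y ∨ ¬u ∧ ¬y ∧ ¬w)   (double negation)
= ¬¬(¬u ∧ ¬y)   (absorption)
= ¬u ∧ ¬y   (double negation)
This depends on u, y, so it is not a constant.

neither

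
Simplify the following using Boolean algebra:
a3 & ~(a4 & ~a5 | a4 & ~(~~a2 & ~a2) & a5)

a3 & ~a4

a3 & ~(a4 & ~a5 | a4 & ~(~~a2 & ~a2) & a5)
= a3 & ~(a4 & ~a5 | a4 & (~a2 | a2) & a5)   (De Morgan)
= a3 & ~(a4 & ~a5 | a4 & a5)   (complement / identity)
= a3 & ~a4   (distribution)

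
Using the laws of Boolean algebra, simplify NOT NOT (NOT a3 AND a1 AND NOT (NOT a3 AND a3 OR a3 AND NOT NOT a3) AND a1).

NOT a3 AND a1

NOT NOT (NOT a3 AND a1 AND NOT (NOT a3 AND a3 OR a3 AND NOT NOT a3) AND a1)
= NOT NOT (NOT a3 AND a1 AND NOT (NOT a3 AND a3 OR a3 AND a3) AND a1)   (double negation)
= NOT NOT (NOT a3 AND a1 AND NOT a3 AND a1)   (distribution)
= NOT a3 AND a1 AND NOT a3 AND a1   (double negation)
= NOT a3 AND a1   (idempotence)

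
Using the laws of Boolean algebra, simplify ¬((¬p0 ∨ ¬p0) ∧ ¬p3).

p0 ∨ p3

¬((¬p0 ∨ ¬p0) ∧ ¬p3)
= ¬(¬p0 ∧ ¬p3)   [idempotence]
= p0 ∨ p3   [De Morgan]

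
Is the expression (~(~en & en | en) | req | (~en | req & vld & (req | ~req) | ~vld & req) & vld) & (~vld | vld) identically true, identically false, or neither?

(~(~en & en | en) | req | (~en | req & vld & (req | ~req) | ~vld & req) & vld) & (~vld | vld)
= (~(~en & en | en) | req | (~en | req & vld | ~vld & req) & vld) & (~vld | vld)   [complement / identity]
= (~(~en & en | en) | req | (~en | req) & vld) & (~vld | vld)   [distribution]
= (~en | req | (~en | req) & vld) & (~vld | vld)   [complement / identity]
= (~en | req) & (~vld | vld)   [absorption]
= ~en | req   [complement / identity]
This depends on en, req, so it is not a constant.

neither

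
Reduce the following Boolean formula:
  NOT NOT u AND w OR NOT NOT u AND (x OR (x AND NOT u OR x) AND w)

u AND (w OR x)

NOT NOT u AND w OR NOT NOT u AND (x OR (x AND NOT u OR x) AND w)
= NOT NOT u AND (w OR x OR (x AND NOT u OR x) AND w)   [distribution]
= NOT NOT u AND (w OR x OR x AND w)   [absorption]
= NOT NOT u AND (w OR x)   [absorption]
= u AND (w OR x)   [double negation]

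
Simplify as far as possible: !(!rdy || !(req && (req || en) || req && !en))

rdy && req

!(!rdy || !(req && (req || en) || req && !en))
= !(!rdy || !(req || req && !en))   — absorption
= rdy && (req || req && !en)   — De Morgan
= rdy && req   — absorption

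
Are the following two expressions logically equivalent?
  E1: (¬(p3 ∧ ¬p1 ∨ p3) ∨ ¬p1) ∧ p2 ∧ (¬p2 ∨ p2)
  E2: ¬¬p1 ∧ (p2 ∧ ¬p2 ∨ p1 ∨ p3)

E1: (¬(p3 ∧ ¬p1 ∨ p3) ∨ ¬p1) ∧ p2 ∧ (¬p2 ∨ p2)
    = (¬(p3 ∧ ¬p1 ∨ p3) ∨ ¬p1) ∧ p2   [complement / identity]
    = (¬p3 ∨ ¬p1) ∧ p2   [absorption]
E2: ¬¬p1 ∧ (p2 ∧ ¬p2 ∨ p1 ∨ p3)
    = p1 ∧ (p2 ∧ ¬p2 ∨ p1 ∨ p3)   [double negation]
    = p1 ∧ (p1 ∨ p3)   [complement / identity]
    = p1   [absorption]
These differ: at p1=1, p2=0, p3=1, E1 = 0 but E2 = 1.

No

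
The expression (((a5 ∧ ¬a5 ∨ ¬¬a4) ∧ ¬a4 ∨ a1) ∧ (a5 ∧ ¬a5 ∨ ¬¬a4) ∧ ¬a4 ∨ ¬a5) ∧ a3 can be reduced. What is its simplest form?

¬a5 ∧ a3

(((a5 ∧ ¬a5 ∨ ¬¬a4) ∧ ¬a4 ∨ a1) ∧ (a5 ∧ ¬a5 ∨ ¬¬a4) ∧ ¬a4 ∨ ¬a5) ∧ a3
= ((a5 ∧ ¬a5 ∨ ¬¬a4) ∧ ¬a4 ∨ ¬a5) ∧ a3   — absorption
= ((a5 ∧ ¬a5 ∨ a4) ∧ ¬a4 ∨ ¬a5) ∧ a3   — double negation
= (a4 ∧ ¬a4 ∨ ¬a5) ∧ a3   — complement / identity
= ¬a5 ∧ a3   — complement / identity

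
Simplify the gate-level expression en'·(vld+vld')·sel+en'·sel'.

en'·(vld+vld')·sel+en'·sel'
= en'·sel+en'·sel'
= en'

en'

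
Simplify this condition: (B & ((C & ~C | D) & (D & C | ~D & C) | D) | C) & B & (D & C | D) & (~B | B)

(B & ((C & ~C | D) & (D & C | ~D & C) | D) | C) & B & (D & C | D) & (~B | B)
= (B & ((C & ~C | D) & (D & C | ~D & C) | D) | C) & B & (D & C | D)   [complement / identity]
= (B & ((C & ~C | D) & C | D) | C) & B & (D & C | D)   [distribution]
= (B & (D & C | D) | C) & B & (D & C | D)   [complement / identity]
= B & (D & C | D)   [absorption]
= B & D   [absorption]

B & D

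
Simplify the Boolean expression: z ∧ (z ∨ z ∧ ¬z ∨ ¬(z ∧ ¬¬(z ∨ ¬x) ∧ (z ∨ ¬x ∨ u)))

z ∧ (z ∨ z ∧ ¬z ∨ ¬(z ∧ ¬¬(z ∨ ¬x) ∧ (z ∨ ¬x ∨ u)))
= z ∧ (z ∨ ¬(z ∧ ¬¬(z ∨ ¬x) ∧ (z ∨ ¬x ∨ u)))   — complement / identity
= z ∧ (z ∨ ¬(z ∧ (z ∨ ¬x) ∧ (z ∨ ¬x ∨ u)))   — double negation
= z ∧ (z ∨ ¬(z ∧ (z ∨ ¬x)))   — absorption
= z ∧ (z ∨ ¬z)   — absorption
= z   — complement / identity

z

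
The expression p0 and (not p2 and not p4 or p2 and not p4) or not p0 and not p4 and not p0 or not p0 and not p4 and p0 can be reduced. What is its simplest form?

p0 and (not p2 and not p4 or p2 and not p4) or not p0 and not p4 and not p0 or not p0 and not p4 and p0
= p0 and (not p2 and not p4 or p2 and not p4) or not p0 and not p4   (distribution)
= p0 and not p4 or not p0 and not p4   (distribution)
= not p4 and (p0 or not p0)   (distribution)
= not p4   (complement / identity)

not p4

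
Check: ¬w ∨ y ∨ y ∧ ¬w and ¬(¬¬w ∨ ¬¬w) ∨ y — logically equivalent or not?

E1: ¬w ∨ y ∨ y ∧ ¬w
    = ¬w ∨ y   [absorption]
E2: ¬(¬¬w ∨ ¬¬w) ∨ y
    = ¬¬¬w ∨ y   [idempotence]
    = ¬w ∨ y   [double negation]
Both reduce to ¬w ∨ y, so they are equivalent.

Yes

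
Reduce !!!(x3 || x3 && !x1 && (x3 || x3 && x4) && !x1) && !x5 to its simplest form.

!!!(x3 || x3 && !x1 && (x3 || x3 && x4) && !x1) && !x5
= !!!(x3 || x3 && !x1 && x3 && !x1) && !x5   (absorption)
= !!!(x3 || x3 && !x1) && !x5   (idempotence)
= !!!x3 && !x5   (absorption)
= !x3 && !x5   (double negation)

!x3 && !x5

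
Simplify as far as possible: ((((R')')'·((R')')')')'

((((R')')'·((R')')')')'
= ((R')'+(R')')'   [De Morgan]
= ((R')')'   [idempotence]
= R'   [double negation]

R'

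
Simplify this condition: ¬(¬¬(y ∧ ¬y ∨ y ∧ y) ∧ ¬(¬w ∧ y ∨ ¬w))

¬(¬¬(y ∧ ¬y ∨ y ∧ y) ∧ ¬(¬w ∧ y ∨ ¬w))
= ¬(¬¬y ∧ ¬(¬w ∧ y ∨ ¬w))   (distribution)
= ¬(¬¬y ∧ ¬¬w)   (absorption)
= ¬y ∨ ¬w   (De Morgan)

¬y ∨ ¬w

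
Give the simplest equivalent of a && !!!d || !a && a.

a && !d

a && !!!d || !a && a
= a && !d || !a && a   — double negation
= a && !d   — complement / identity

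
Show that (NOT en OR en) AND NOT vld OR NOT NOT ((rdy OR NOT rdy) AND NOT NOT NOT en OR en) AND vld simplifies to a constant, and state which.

TRUE

(NOT en OR en) AND NOT vld OR NOT NOT ((rdy OR NOT rdy) AND NOT NOT NOT en OR en) AND vld
= (NOT en OR en) AND NOT vld OR NOT NOT ((rdy OR NOT rdy) AND NOT en OR en) AND vld   — double negation
= (NOT en OR en) AND NOT vld OR ((rdy OR NOT rdy) AND NOT en OR en) AND vld   — double negation
= (NOT en OR en) AND NOT vld OR (NOT en OR en) AND vld   — complement / identity
= NOT en OR en   — distribution
= TRUE   — complement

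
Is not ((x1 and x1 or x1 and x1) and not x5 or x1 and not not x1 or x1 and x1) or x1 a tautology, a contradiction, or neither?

tautology

not ((x1 and x1 or x1 and x1) and not x5 or x1 and not not x1 or x1 and x1) or x1
= not ((x1 and x1 or x1 and x1) and not x5 or x1 and x1 or x1 and x1) or x1   — double negation
= not (x1 and x1 or x1 and x1) or x1   — absorption
= not (x1 and x1) or x1   — idempotence
= not x1 or x1   — idempotence
= True   — complement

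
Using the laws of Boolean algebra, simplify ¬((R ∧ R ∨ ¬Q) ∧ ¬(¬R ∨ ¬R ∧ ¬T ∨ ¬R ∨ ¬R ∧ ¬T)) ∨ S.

¬((R ∧ R ∨ ¬Q) ∧ ¬(¬R ∨ ¬R ∧ ¬T ∨ ¬R ∨ ¬R ∧ ¬T)) ∨ S
= ¬((R ∧ R ∨ ¬Q) ∧ ¬(¬R ∨ ¬R ∧ ¬T)) ∨ S   — idempotence
= ¬((R ∧ R ∨ ¬Q) ∧ ¬¬R) ∨ S   — absorption
= ¬((R ∧ R ∨ ¬Q) ∧ R) ∨ S   — double negation
= ¬((R ∨ ¬Q) ∧ R) ∨ S   — idempotence
= ¬R ∨ S   — absorption

¬R ∨ S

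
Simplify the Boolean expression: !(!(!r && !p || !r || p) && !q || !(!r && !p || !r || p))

!r || p

!(!(!r && !p || !r || p) && !q || !(!r && !p || !r || p))
= !!(!r && !p || !r || p)
= !!(!r || p)
= !r || p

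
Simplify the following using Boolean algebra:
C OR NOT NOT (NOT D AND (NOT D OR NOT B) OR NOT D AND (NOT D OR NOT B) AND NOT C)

C OR NOT NOT (NOT D AND (NOT D OR NOT B) OR NOT D AND (NOT D OR NOT B) AND NOT C)
= C OR NOT NOT (NOT D AND (NOT D OR NOT B))   — absorption
= C OR NOT NOT NOT D   — absorption
= C OR NOT D   — double negation

C OR NOT D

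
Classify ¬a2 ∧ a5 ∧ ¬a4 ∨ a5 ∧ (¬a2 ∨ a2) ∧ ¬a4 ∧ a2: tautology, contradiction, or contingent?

contingent

¬a2 ∧ a5 ∧ ¬a4 ∨ a5 ∧ (¬a2 ∨ a2) ∧ ¬a4 ∧ a2
= ¬a2 ∧ a5 ∧ ¬a4 ∨ a5 ∧ ¬a4 ∧ a2   (complement / identity)
= a5 ∧ ¬a4   (distribution)
This depends on a4, a5, so it is not a constant.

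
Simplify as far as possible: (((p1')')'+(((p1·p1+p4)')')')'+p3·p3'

(((p1')')'+(((p1·p1+p4)')')')'+p3·p3'
= (((p1')')'+(((p1·p1+p4)')')')'   [complement / identity]
= (p1'+(((p1·p1+p4)')')')'   [double negation]
= p1·((p1·p1+p4)')'   [De Morgan]
= p1·((p1+p4)')'   [idempotence]
= p1·(p1+p4)   [double negation]
= p1   [absorption]

p1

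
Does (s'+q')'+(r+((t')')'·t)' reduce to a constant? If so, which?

(s'+q')'+(r+((t')')'·t)'
= s·q+(r+((t')')'·t)'   [De Morgan]
= s·q+(r+t'·t)'   [double negation]
= s·q+r'   [complement / identity]
This depends on q, r, s, so it is not a constant.

no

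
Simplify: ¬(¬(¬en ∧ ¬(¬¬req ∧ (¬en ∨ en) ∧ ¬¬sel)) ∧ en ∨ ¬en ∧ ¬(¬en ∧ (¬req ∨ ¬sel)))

¬en ∧ (¬req ∨ ¬sel)

¬(¬(¬en ∧ ¬(¬¬req ∧ (¬en ∨ en) ∧ ¬¬sel)) ∧ en ∨ ¬en ∧ ¬(¬en ∧ (¬req ∨ ¬sel)))
= ¬(¬(¬en ∧ ¬(¬¬req ∧ ¬¬sel)) ∧ en ∨ ¬en ∧ ¬(¬en ∧ (¬req ∨ ¬sel)))
= ¬(¬(¬en ∧ (¬req ∨ ¬sel)) ∧ en ∨ ¬en ∧ ¬(¬en ∧ (¬req ∨ ¬sel)))
= ¬¬(¬en ∧ (¬req ∨ ¬sel))
= ¬en ∧ (¬req ∨ ¬sel)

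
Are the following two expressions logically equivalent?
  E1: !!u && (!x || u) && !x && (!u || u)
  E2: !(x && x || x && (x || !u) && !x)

No

E1: !!u && (!x || u) && !x && (!u || u)
    = !!u && (!x || u) && !x   [complement / identity]
    = u && (!x || u) && !x   [double negation]
    = u && !x   [absorption]
E2: !(x && x || x && (x || !u) && !x)
    = !(x && x || x && !x)   [absorption]
    = !x   [distribution]
These differ: at u=0, x=0, E1 = 0 but E2 = 1.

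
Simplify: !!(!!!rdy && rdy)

!!(!!!rdy && rdy)
= !!(!rdy && rdy)   — double negation
= !rdy && rdy   — double negation
= false   — complement

false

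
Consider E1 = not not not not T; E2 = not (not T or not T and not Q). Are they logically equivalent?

Yes

E1: not not not not T
    = not not T
    = T
E2: not (not T or not T and not Q)
    = not not T
    = T
Both reduce to T, so they are equivalent.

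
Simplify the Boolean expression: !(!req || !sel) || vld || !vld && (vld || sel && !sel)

req && sel || vld

!(!req || !sel) || vld || !vld && (vld || sel && !sel)
= !(!req || !sel) || vld || !vld && vld   (complement / identity)
= !(!req || !sel) || vld   (complement / identity)
= req && sel || vld   (De Morgan)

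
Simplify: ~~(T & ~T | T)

~~(T & ~T | T)
= ~~T   [complement / identity]
= T   [double negation]

T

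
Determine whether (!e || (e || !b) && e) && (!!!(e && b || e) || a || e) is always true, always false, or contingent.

always true

(!e || (e || !b) && e) && (!!!(e && b || e) || a || e)
= (!e || e) && (!!!(e && b || e) || a || e)   [absorption]
= !e && (!!!(e && b || e) || a) || e   [distribution]
= !e && (!(e && b || e) || a) || e   [double negation]
= !e && (!e || a) || e   [absorption]
= !e || e   [absorption]
= true   [complement]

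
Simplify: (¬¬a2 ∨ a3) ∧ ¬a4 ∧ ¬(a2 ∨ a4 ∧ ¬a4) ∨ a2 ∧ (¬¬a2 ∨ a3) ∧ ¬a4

(¬¬a2 ∨ a3) ∧ ¬a4 ∧ ¬(a2 ∨ a4 ∧ ¬a4) ∨ a2 ∧ (¬¬a2 ∨ a3) ∧ ¬a4
= (¬¬a2 ∨ a3) ∧ ¬a4 ∧ ¬a2 ∨ a2 ∧ (¬¬a2 ∨ a3) ∧ ¬a4   (complement / identity)
= (¬¬a2 ∨ a3) ∧ ¬a4   (distribution)
= (a2 ∨ a3) ∧ ¬a4   (double negation)

(a2 ∨ a3) ∧ ¬a4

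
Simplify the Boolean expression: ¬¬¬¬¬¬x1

x1

¬¬¬¬¬¬x1
= ¬¬¬¬x1   [double negation]
= ¬¬x1   [double negation]
= x1   [double negation]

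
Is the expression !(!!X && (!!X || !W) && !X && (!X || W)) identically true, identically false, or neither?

identically true

!(!!X && (!!X || !W) && !X && (!X || W))
= !(!!X && !X && (!X || W))
= !(!!X && !X)
= !X || X
= true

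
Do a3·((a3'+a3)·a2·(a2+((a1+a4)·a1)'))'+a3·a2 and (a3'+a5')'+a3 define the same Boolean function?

E1: a3·((a3'+a3)·a2·(a2+((a1+a4)·a1)'))'+a3·a2
    = a3·(a2·(a2+((a1+a4)·a1)'))'+a3·a2   — complement / identity
    = a3·(a2·(a2+a1'))'+a3·a2   — absorption
    = a3·a2'+a3·a2   — absorption
    = a3   — distribution
E2: (a3'+a5')'+a3
    = a3·a5+a3   — De Morgan
    = a3   — absorption
Both reduce to a3, so they are equivalent.

Yes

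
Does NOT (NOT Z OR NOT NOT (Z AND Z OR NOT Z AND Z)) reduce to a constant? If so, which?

NOT (NOT Z OR NOT NOT (Z AND Z OR NOT Z AND Z))
= NOT (NOT Z OR NOT NOT Z)   — distribution
= Z AND NOT Z   — De Morgan
= FALSE   — complement

yes, False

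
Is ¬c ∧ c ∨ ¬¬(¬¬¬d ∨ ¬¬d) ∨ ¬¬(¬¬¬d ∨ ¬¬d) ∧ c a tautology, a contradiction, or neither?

¬c ∧ c ∨ ¬¬(¬¬¬d ∨ ¬¬d) ∨ ¬¬(¬¬¬d ∨ ¬¬d) ∧ c
= ¬¬(¬¬¬d ∨ ¬¬d) ∨ ¬¬(¬¬¬d ∨ ¬¬d) ∧ c   (complement / identity)
= ¬¬(¬¬¬d ∨ ¬¬d)   (absorption)
= ¬(¬¬d ∧ ¬d)   (De Morgan)
= ¬d ∨ d   (De Morgan)
= True   (complement)

tautology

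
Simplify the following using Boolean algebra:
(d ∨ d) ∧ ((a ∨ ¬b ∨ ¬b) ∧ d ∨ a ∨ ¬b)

(d ∨ d) ∧ ((a ∨ ¬b ∨ ¬b) ∧ d ∨ a ∨ ¬b)
= (d ∨ d) ∧ ((a ∨ ¬b) ∧ d ∨ a ∨ ¬b)   (idempotence)
= d ∧ ((a ∨ ¬b) ∧ d ∨ a ∨ ¬b)   (idempotence)
= d ∧ (a ∨ ¬b)   (absorption)

d ∧ (a ∨ ¬b)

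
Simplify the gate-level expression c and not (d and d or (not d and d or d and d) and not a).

c and not d

c and not (d and d or (not d and d or d and d) and not a)
= c and not (d and d or d and not a)
= c and not (d or d and not a)
= c and not d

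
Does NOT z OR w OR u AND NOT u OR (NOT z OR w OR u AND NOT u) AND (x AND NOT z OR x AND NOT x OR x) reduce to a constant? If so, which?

NOT z OR w OR u AND NOT u OR (NOT z OR w OR u AND NOT u) AND (x AND NOT z OR x AND NOT x OR x)
= NOT z OR w OR u AND NOT u OR (NOT z OR w OR u AND NOT u) AND (x AND NOT z OR x)
= NOT z OR w OR u AND NOT u OR (NOT z OR w OR u AND NOT u) AND x
= NOT z OR w OR u AND NOT u
= NOT z OR w
This depends on w, z, so it is not a constant.

no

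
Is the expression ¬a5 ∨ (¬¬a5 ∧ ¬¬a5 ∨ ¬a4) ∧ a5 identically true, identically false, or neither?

¬a5 ∨ (¬¬a5 ∧ ¬¬a5 ∨ ¬a4) ∧ a5
= ¬a5 ∨ (¬¬a5 ∨ ¬a4) ∧ a5   (idempotence)
= ¬a5 ∨ (a5 ∨ ¬a4) ∧ a5   (double negation)
= ¬a5 ∨ a5   (absorption)
= True   (complement)

identically true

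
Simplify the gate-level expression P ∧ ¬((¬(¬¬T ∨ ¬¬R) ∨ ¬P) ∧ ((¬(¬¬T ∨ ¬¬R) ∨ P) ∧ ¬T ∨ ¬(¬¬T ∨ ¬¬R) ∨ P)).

P ∧ ¬((¬(¬¬T ∨ ¬¬R) ∨ ¬P) ∧ ((¬(¬¬T ∨ ¬¬R) ∨ P) ∧ ¬T ∨ ¬(¬¬T ∨ ¬¬R) ∨ P))
= P ∧ ¬((¬(¬¬T ∨ ¬¬R) ∨ ¬P) ∧ (¬(¬¬T ∨ ¬¬R) ∨ P))
= P ∧ ¬(¬P ∧ P ∨ ¬(¬¬T ∨ ¬¬R))
= P ∧ ¬(¬P ∧ P ∨ ¬T ∧ ¬R)
= P ∧ ¬(¬T ∧ ¬R)
= P ∧ (T ∨ R)

P ∧ (T ∨ R)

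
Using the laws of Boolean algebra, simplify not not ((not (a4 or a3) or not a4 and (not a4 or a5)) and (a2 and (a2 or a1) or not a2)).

not not ((not (a4 or a3) or not a4 and (not a4 or a5)) and (a2 and (a2 or a1) or not a2))
= not not ((not (a4 or a3) or not a4) and (a2 and (a2 or a1) or not a2))   [absorption]
= not not ((not (a4 or a3) or not a4) and (a2 or not a2))   [absorption]
= not not (not (a4 or a3) or not a4)   [complement / identity]
= not ((a4 or a3) and a4)   [De Morgan]
= not a4   [absorption]

not a4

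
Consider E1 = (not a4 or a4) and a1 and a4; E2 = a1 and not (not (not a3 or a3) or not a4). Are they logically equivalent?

Yes

E1: (not a4 or a4) and a1 and a4
    = a1 and a4
E2: a1 and not (not (not a3 or a3) or not a4)
    = a1 and (not a3 or a3) and a4
    = a1 and a4
Both reduce to a1 and a4, so they are equivalent.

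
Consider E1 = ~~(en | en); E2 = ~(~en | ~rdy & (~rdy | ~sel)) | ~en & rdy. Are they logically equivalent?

No

E1: ~~(en | en)
    = en | en   (double negation)
    = en   (idempotence)
E2: ~(~en | ~rdy & (~rdy | ~sel)) | ~en & rdy
    = ~(~en | ~rdy) | ~en & rdy   (absorption)
    = en & rdy | ~en & rdy   (De Morgan)
    = rdy   (distribution)
These differ: at en=0, rdy=1, sel=1, E1 = 0 but E2 = 1.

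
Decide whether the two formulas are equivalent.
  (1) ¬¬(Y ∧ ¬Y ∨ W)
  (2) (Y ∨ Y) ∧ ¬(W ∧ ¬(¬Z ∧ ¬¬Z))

No

E1: ¬¬(Y ∧ ¬Y ∨ W)
    = ¬¬W   — complement / identity
    = W   — double negation
E2: (Y ∨ Y) ∧ ¬(W ∧ ¬(¬Z ∧ ¬¬Z))
    = (Y ∨ Y) ∧ ¬(W ∧ (Z ∨ ¬Z))   — De Morgan
    = (Y ∨ Y) ∧ ¬W   — complement / identity
    = Y ∧ ¬W   — idempotence
These differ: at W=1, Y=0, Z=0, E1 = 1 but E2 = 0.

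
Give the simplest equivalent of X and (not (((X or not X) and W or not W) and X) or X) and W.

X and (not (((X or not X) and W or not W) and X) or X) and W
= X and (not ((W or not W) and X) or X) and W   [complement / identity]
= X and (not X or X) and W   [complement / identity]
= X and W   [complement / identity]

X and W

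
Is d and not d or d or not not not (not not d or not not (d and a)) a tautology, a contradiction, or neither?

d and not d or d or not not not (not not d or not not (d and a))
= d and not d or d or not not (not d and not (d and a))
= d or not not (not d and not (d and a))
= d or not (d or d and a)
= d or not d
= True

tautology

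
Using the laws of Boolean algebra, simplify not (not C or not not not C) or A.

C or A

not (not C or not not not C) or A
= not (not C or not C) or A
= C and C or A
= C or A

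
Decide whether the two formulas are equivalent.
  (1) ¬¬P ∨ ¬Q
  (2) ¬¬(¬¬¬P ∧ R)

E1: ¬¬P ∨ ¬Q
    = P ∨ ¬Q
E2: ¬¬(¬¬¬P ∧ R)
    = ¬¬(¬P ∧ R)
    = ¬P ∧ R
These differ: at P=1, Q=0, R=0, E1 = 1 but E2 = 0.

No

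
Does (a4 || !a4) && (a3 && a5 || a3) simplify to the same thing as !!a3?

Yes

E1: (a4 || !a4) && (a3 && a5 || a3)
    = a3 && a5 || a3
    = a3
E2: !!a3
    = a3
Both reduce to a3, so they are equivalent.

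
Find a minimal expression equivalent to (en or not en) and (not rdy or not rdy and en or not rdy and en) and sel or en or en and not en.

not rdy and sel or en

(en or not en) and (not rdy or not rdy and en or not rdy and en) and sel or en or en and not en
= (en or not en) and (not rdy or not rdy and en) and sel or en or en and not en   (idempotence)
= (not rdy or not rdy and en) and sel or en or en and not en   (complement / identity)
= (not rdy or not rdy and en) and sel or en   (complement / identity)
= not rdy and sel or en   (absorption)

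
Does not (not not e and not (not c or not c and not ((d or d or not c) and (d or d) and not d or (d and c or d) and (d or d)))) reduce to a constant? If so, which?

no

not (not not e and not (not c or not c and not ((d or d or not c) and (d or d) and not d or (d and c or d) and (d or d))))
= not (not not e and not (not c or not c and not ((d or d) and not d or (d and c or d) and (d or d))))   [absorption]
= not (not not e and not (not c or not c and not ((d or d) and not d or d and (d or d))))   [absorption]
= not (not not e and not (not c or not c and not (d or d)))   [distribution]
= not (not not e and not (not c or not c and not d))   [idempotence]
= not e or not c or not c and not d   [De Morgan]
= not e or not c   [absorption]
This depends on c, e, so it is not a constant.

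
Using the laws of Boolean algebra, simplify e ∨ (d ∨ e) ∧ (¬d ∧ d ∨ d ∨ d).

e ∨ (d ∨ e) ∧ (¬d ∧ d ∨ d ∨ d)
= e ∨ (d ∨ e) ∧ (d ∨ d)   [complement / identity]
= e ∨ (d ∨ e) ∧ d   [idempotence]
= e ∨ d   [absorption]

e ∨ d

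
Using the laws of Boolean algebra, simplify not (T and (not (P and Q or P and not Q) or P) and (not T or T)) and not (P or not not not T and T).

not (T and (not (P and Q or P and not Q) or P) and (not T or T)) and not (P or not not not T and T)
= not (T and (not P or P) and (not T or T)) and not (P or not not not T and T)
= not (T and (not P or P)) and not (P or not not not T and T)
= not T and not (P or not not not T and T)
= not T and not (P or not T and T)
= not T and not P

not T and not P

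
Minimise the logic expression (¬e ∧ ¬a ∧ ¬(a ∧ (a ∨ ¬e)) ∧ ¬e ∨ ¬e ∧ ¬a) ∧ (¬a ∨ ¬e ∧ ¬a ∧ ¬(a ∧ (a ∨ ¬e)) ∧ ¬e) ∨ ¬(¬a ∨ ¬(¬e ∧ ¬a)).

(¬e ∧ ¬a ∧ ¬(a ∧ (a ∨ ¬e)) ∧ ¬e ∨ ¬e ∧ ¬a) ∧ (¬a ∨ ¬e ∧ ¬a ∧ ¬(a ∧ (a ∨ ¬e)) ∧ ¬e) ∨ ¬(¬a ∨ ¬(¬e ∧ ¬a))
= (¬e ∧ ¬a ∧ ¬(a ∧ (a ∨ ¬e)) ∧ ¬e ∨ ¬e ∧ ¬a) ∧ (¬a ∨ ¬e ∧ ¬a ∧ ¬(a ∧ (a ∨ ¬e)) ∧ ¬e) ∨ a ∧ ¬e ∧ ¬a   — De Morgan
= ¬e ∧ ¬a ∧ ¬(a ∧ (a ∨ ¬e)) ∧ ¬e ∨ ¬e ∧ ¬a ∧ ¬a ∨ a ∧ ¬e ∧ ¬a   — distribution
= ¬e ∧ ¬a ∧ ¬a ∧ ¬e ∨ ¬e ∧ ¬a ∧ ¬a ∨ a ∧ ¬e ∧ ¬a   — absorption
= ¬e ∧ ¬a ∧ ¬a ∨ a ∧ ¬e ∧ ¬a   — absorption
= ¬e ∧ ¬a   — distribution

¬e ∧ ¬a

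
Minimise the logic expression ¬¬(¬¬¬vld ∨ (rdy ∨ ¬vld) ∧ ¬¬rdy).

¬¬(¬¬¬vld ∨ (rdy ∨ ¬vld) ∧ ¬¬rdy)
= ¬¬(¬¬¬vld ∨ (rdy ∨ ¬vld) ∧ rdy)   (double negation)
= ¬¬(¬¬¬vld ∨ rdy)   (absorption)
= ¬¬¬vld ∨ rdy   (double negation)
= ¬vld ∨ rdy   (double negation)

¬vld ∨ rdy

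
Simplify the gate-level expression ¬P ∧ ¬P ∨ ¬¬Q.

¬P ∨ Q

¬P ∧ ¬P ∨ ¬¬Q
= ¬P ∧ ¬P ∨ Q   [double negation]
= ¬P ∨ Q   [idempotence]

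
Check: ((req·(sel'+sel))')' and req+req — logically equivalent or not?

E1: ((req·(sel'+sel))')'
    = (req')'
    = req
E2: req+req
    = req
Both reduce to req, so they are equivalent.

Yes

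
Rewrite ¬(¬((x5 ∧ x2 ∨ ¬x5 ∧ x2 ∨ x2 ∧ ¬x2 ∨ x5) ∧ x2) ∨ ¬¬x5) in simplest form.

x2 ∧ ¬x5

¬(¬((x5 ∧ x2 ∨ ¬x5 ∧ x2 ∨ x2 ∧ ¬x2 ∨ x5) ∧ x2) ∨ ¬¬x5)
= (x5 ∧ x2 ∨ ¬x5 ∧ x2 ∨ x2 ∧ ¬x2 ∨ x5) ∧ x2 ∧ ¬x5   (De Morgan)
= (x5 ∧ x2 ∨ ¬x5 ∧ x2 ∨ x5) ∧ x2 ∧ ¬x5   (complement / identity)
= (x2 ∨ x5) ∧ x2 ∧ ¬x5   (distribution)
= x2 ∧ ¬x5   (absorption)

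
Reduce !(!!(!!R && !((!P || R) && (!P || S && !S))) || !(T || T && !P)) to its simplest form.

!(!!(!!R && !((!P || R) && (!P || S && !S))) || !(T || T && !P))
= !(!!R && !((!P || R) && (!P || S && !S))) && (T || T && !P)
= !(!!R && !((!P || R) && !P)) && (T || T && !P)
= (!R || (!P || R) && !P) && (T || T && !P)
= (!R || (!P || R) && !P) && T
= (!R || !P) && T

(!R || !P) && T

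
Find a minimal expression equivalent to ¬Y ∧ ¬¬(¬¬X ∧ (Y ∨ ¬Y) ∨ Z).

¬Y ∧ ¬¬(¬¬X ∧ (Y ∨ ¬Y) ∨ Z)
= ¬Y ∧ ¬¬(¬¬X ∨ Z)   [complement / identity]
= ¬Y ∧ ¬¬(X ∨ Z)   [double negation]
= ¬Y ∧ (X ∨ Z)   [double negation]

¬Y ∧ (X ∨ Z)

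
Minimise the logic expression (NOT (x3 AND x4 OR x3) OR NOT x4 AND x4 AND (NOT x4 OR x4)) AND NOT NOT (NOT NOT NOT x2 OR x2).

(NOT (x3 AND x4 OR x3) OR NOT x4 AND x4 AND (NOT x4 OR x4)) AND NOT NOT (NOT NOT NOT x2 OR x2)
= (NOT (x3 AND x4 OR x3) OR NOT x4 AND x4) AND NOT NOT (NOT NOT NOT x2 OR x2)   — complement / identity
= (NOT (x3 AND x4 OR x3) OR NOT x4 AND x4) AND (NOT NOT NOT x2 OR x2)   — double negation
= (NOT x3 OR NOT x4 AND x4) AND (NOT NOT NOT x2 OR x2)   — absorption
= (NOT x3 OR NOT x4 AND x4) AND (NOT x2 OR x2)   — double negation
= NOT x3 AND (NOT x2 OR x2)   — complement / identity
= NOT x3   — complement / identity

NOT x3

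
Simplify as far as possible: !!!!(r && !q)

!!!!(r && !q)
= !!(r && !q)   — double negation
= r && !q   — double negation

r && !q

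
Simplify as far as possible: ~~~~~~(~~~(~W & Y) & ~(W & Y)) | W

~~~~~~(~~~(~W & Y) & ~(W & Y)) | W
= ~~~~~~(~(~W & Y) & ~(W & Y)) | W   [double negation]
= ~~~~~(~W & Y | W & Y) | W   [De Morgan]
= ~~~~~Y | W   [distribution]
= ~~~Y | W   [double negation]
= ~Y | W   [double negation]

~Y | W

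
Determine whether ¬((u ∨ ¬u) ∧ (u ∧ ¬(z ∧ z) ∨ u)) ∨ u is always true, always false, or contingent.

¬((u ∨ ¬u) ∧ (u ∧ ¬(z ∧ z) ∨ u)) ∨ u
= ¬(u ∧ ¬(z ∧ z) ∨ u) ∨ u   — complement / identity
= ¬(u ∧ ¬z ∨ u) ∨ u   — idempotence
= ¬u ∨ u   — absorption
= True   — complement

always true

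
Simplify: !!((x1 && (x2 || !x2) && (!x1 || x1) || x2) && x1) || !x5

x1 || !x5

!!((x1 && (x2 || !x2) && (!x1 || x1) || x2) && x1) || !x5
= (x1 && (x2 || !x2) && (!x1 || x1) || x2) && x1 || !x5   — double negation
= (x1 && (x2 || !x2) || x2) && x1 || !x5   — complement / identity
= (x1 || x2) && x1 || !x5   — complement / identity
= x1 || !x5   — absorption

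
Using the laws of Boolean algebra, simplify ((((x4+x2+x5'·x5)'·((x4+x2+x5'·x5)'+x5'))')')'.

x4+x2

((((x4+x2+x5'·x5)'·((x4+x2+x5'·x5)'+x5'))')')'
= ((((x4+x2+x5'·x5)')')')'
= ((x4+x2+x5'·x5)')'
= x4+x2+x5'·x5
= x4+x2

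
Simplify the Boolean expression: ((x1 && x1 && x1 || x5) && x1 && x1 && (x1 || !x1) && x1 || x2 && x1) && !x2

x1 && !x2

((x1 && x1 && x1 || x5) && x1 && x1 && (x1 || !x1) && x1 || x2 && x1) && !x2
= ((x1 && x1 && x1 || x5) && x1 && x1 && x1 || x2 && x1) && !x2   [complement / identity]
= (x1 && x1 && x1 || x2 && x1) && !x2   [absorption]
= (x1 && x1 || x2 && x1) && !x2   [idempotence]
= x1 && (x1 || x2) && !x2   [distribution]
= x1 && !x2   [absorption]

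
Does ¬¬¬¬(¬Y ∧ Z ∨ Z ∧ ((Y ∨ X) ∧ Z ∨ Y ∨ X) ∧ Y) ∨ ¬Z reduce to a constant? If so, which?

yes, True

¬¬¬¬(¬Y ∧ Z ∨ Z ∧ ((Y ∨ X) ∧ Z ∨ Y ∨ X) ∧ Y) ∨ ¬Z
= ¬¬¬¬(¬Y ∧ Z ∨ Z ∧ (Y ∨ X) ∧ Y) ∨ ¬Z   (absorption)
= ¬¬(¬Y ∧ Z ∨ Z ∧ (Y ∨ X) ∧ Y) ∨ ¬Z   (double negation)
= ¬¬(¬Y ∧ Z ∨ Z ∧ Y) ∨ ¬Z   (absorption)
= ¬¬Z ∨ ¬Z   (distribution)
= Z ∨ ¬Z   (double negation)
= True   (complement)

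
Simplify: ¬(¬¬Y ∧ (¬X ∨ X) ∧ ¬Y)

¬(¬¬Y ∧ (¬X ∨ X) ∧ ¬Y)
= ¬(¬¬Y ∧ ¬Y)
= ¬Y ∨ Y
= True

True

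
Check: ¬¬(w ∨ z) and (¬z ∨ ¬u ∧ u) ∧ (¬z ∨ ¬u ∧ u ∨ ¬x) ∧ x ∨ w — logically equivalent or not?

E1: ¬¬(w ∨ z)
    = w ∨ z   — double negation
E2: (¬z ∨ ¬u ∧ u) ∧ (¬z ∨ ¬u ∧ u ∨ ¬x) ∧ x ∨ w
    = (¬z ∨ ¬u ∧ u) ∧ x ∨ w   — absorption
    = ¬z ∧ x ∨ w   — complement / identity
These differ: at u=0, w=0, x=0, z=1, E1 = 1 but E2 = 0.

No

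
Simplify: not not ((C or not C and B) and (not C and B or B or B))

not not ((C or not C and B) and (not C and B or B or B))
= not not ((C or not C and B) and (not C and B or B))   (idempotence)
= not not (not C and B or C and B)   (distribution)
= not not B   (distribution)
= B   (double negation)

B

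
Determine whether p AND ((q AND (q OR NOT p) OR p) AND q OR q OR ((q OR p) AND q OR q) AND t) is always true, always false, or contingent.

contingent

p AND ((q AND (q OR NOT p) OR p) AND q OR q OR ((q OR p) AND q OR q) AND t)
= p AND ((q OR p) AND q OR q OR ((q OR p) AND q OR q) AND t)   [absorption]
= p AND ((q OR p) AND q OR q)   [absorption]
= p AND (q OR q)   [absorption]
= p AND q   [idempotence]
This depends on p, q, so it is not a constant.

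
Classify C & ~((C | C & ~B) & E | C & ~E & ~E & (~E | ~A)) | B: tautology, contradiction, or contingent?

contingent

C & ~((C | C & ~B) & E | C & ~E & ~E & (~E | ~A)) | B
= C & ~((C | C & ~B) & E | C & ~E & (~E | ~A)) | B
= C & ~(C & E | C & ~E & (~E | ~A)) | B
= C & ~(C & E | C & ~E) | B
= C & ~C | B
= B
This depends on B, so it is not a constant.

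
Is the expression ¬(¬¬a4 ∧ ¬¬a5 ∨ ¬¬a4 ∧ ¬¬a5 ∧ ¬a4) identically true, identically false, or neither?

¬(¬¬a4 ∧ ¬¬a5 ∨ ¬¬a4 ∧ ¬¬a5 ∧ ¬a4)
= ¬(¬¬a4 ∧ ¬¬a5)   — absorption
= ¬a4 ∨ ¬a5   — De Morgan
This depends on a4, a5, so it is not a constant.

neither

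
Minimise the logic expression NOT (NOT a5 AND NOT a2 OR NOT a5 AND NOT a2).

NOT (NOT a5 AND NOT a2 OR NOT a5 AND NOT a2)
= NOT (NOT a5 AND NOT a2)   (idempotence)
= a5 OR a2   (De Morgan)

a5 OR a2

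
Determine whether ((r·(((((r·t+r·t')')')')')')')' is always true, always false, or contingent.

always false

((r·(((((r·t+r·t')')')')')')')'
= ((r·((((r')')')')')')'   — distribution
= ((r·((r')')')')'   — double negation
= r·((r')')'   — double negation
= r·r'   — double negation
= 0   — complement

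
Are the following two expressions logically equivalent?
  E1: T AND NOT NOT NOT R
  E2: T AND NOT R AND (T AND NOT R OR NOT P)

E1: T AND NOT NOT NOT R
    = T AND NOT R
E2: T AND NOT R AND (T AND NOT R OR NOT P)
    = T AND NOT R
Both reduce to T AND NOT R, so they are equivalent.

Yes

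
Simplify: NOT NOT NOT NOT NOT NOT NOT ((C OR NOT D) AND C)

NOT C

NOT NOT NOT NOT NOT NOT NOT ((C OR NOT D) AND C)
= NOT NOT NOT NOT NOT ((C OR NOT D) AND C)   — double negation
= NOT NOT NOT NOT NOT C   — absorption
= NOT NOT NOT C   — double negation
= NOT C   — double negation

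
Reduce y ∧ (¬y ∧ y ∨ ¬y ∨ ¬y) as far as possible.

False

y ∧ (¬y ∧ y ∨ ¬y ∨ ¬y)
= y ∧ (¬y ∧ y ∨ ¬y)
= y ∧ ¬y
= False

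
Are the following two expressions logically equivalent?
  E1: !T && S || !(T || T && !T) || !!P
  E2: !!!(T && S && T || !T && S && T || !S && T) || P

E1: !T && S || !(T || T && !T) || !!P
    = !T && S || !T || !!P   — complement / identity
    = !T || !!P   — absorption
    = !T || P   — double negation
E2: !!!(T && S && T || !T && S && T || !S && T) || P
    = !(T && S && T || !T && S && T || !S && T) || P   — double negation
    = !(S && T || !S && T) || P   — distribution
    = !T || P   — distribution
Both reduce to !T || P, so they are equivalent.

Yes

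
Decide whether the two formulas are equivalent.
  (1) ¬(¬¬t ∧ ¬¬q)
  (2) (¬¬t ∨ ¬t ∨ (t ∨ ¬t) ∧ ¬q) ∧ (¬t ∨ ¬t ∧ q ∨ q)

E1: ¬(¬¬t ∧ ¬¬q)
    = ¬t ∨ ¬q   [De Morgan]
E2: (¬¬t ∨ ¬t ∨ (t ∨ ¬t) ∧ ¬q) ∧ (¬t ∨ ¬t ∧ q ∨ q)
    = (t ∨ ¬t ∨ (t ∨ ¬t) ∧ ¬q) ∧ (¬t ∨ ¬t ∧ q ∨ q)   [double negation]
    = (t ∨ ¬t) ∧ (¬t ∨ ¬t ∧ q ∨ q)   [absorption]
    = ¬t ∨ ¬t ∧ q ∨ q   [complement / identity]
    = ¬t ∨ q   [absorption]
These differ: at q=0, t=1, E1 = 1 but E2 = 0.

No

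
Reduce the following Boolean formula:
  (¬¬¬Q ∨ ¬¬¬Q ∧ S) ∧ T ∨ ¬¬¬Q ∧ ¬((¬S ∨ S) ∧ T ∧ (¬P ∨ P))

(¬¬¬Q ∨ ¬¬¬Q ∧ S) ∧ T ∨ ¬¬¬Q ∧ ¬((¬S ∨ S) ∧ T ∧ (¬P ∨ P))
= (¬¬¬Q ∨ ¬¬¬Q ∧ S) ∧ T ∨ ¬¬¬Q ∧ ¬((¬S ∨ S) ∧ T)   (complement / identity)
= ¬¬¬Q ∧ T ∨ ¬¬¬Q ∧ ¬((¬S ∨ S) ∧ T)   (absorption)
= ¬¬¬Q ∧ T ∨ ¬¬¬Q ∧ ¬T   (complement / identity)
= ¬¬¬Q   (distribution)
= ¬Q   (double negation)

¬Q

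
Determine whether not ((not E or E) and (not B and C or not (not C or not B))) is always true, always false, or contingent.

not ((not E or E) and (not B and C or not (not C or not B)))
= not ((not E or E) and (not B and C or C and B))   (De Morgan)
= not ((not E or E) and C)   (distribution)
= not C   (complement / identity)
This depends on C, so it is not a constant.

contingent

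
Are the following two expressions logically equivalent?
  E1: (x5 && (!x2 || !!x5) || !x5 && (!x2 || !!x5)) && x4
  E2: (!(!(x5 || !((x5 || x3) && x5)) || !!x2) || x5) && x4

Yes

E1: (x5 && (!x2 || !!x5) || !x5 && (!x2 || !!x5)) && x4
    = (!x2 || !!x5) && x4   (distribution)
    = (!x2 || x5) && x4   (double negation)
E2: (!(!(x5 || !((x5 || x3) && x5)) || !!x2) || x5) && x4
    = (!(!(x5 || !x5) || !!x2) || x5) && x4   (absorption)
    = ((x5 || !x5) && !x2 || x5) && x4   (De Morgan)
    = (!x2 || x5) && x4   (complement / identity)
Both reduce to (!x2 || x5) && x4, so they are equivalent.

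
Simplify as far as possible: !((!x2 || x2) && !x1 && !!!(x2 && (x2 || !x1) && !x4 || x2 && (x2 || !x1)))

x1 || x2

!((!x2 || x2) && !x1 && !!!(x2 && (x2 || !x1) && !x4 || x2 && (x2 || !x1)))
= !((!x2 || x2) && !x1 && !(x2 && (x2 || !x1) && !x4 || x2 && (x2 || !x1)))   — double negation
= !((!x2 || x2) && !x1 && !(x2 && (x2 || !x1)))   — absorption
= !((!x2 || x2) && !x1 && !x2)   — absorption
= !(!x1 && !x2)   — complement / identity
= x1 || x2   — De Morgan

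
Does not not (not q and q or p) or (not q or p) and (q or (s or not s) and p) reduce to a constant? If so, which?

not not (not q and q or p) or (not q or p) and (q or (s or not s) and p)
= not not (not q and q or p) or (not q or p) and (q or p)
= not q and q or p or (not q or p) and (q or p)
= not q and q or p or not q and q or p
= not q and q or p
= p
This depends on p, so it is not a constant.

no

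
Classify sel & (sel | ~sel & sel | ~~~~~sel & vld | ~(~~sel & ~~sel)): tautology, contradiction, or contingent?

sel & (sel | ~sel & sel | ~~~~~sel & vld | ~(~~sel & ~~sel))
= sel & (sel | ~sel & sel | ~~~sel & vld | ~(~~sel & ~~sel))   — double negation
= sel & (sel | ~sel & sel | ~~~sel & vld | ~~~sel)   — idempotence
= sel & (sel | ~sel & sel | ~~~sel)   — absorption
= sel & (sel | ~~~sel)   — complement / identity
= sel & (sel | ~sel)   — double negation
= sel   — complement / identity
This depends on sel, so it is not a constant.

contingent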